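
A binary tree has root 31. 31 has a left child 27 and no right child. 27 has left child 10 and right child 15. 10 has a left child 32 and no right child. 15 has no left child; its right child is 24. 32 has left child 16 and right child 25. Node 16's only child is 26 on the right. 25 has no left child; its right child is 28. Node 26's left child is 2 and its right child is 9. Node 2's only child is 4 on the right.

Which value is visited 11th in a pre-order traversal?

28

Pre-order visits the node, then its left subtree, then its right subtree.
Visit 31.
At 31: go left to 27.
  Visit 27.
  At 27: go left to 10.
    Visit 10.
    At 10: go left to 32.
      Visit 32.
      At 32: go left to 16.
        Visit 16.
        At 16: no left child.
        At 16: go right to 26.
          Visit 26.
          At 26: go left to 2.
            Visit 2.
            At 2: no left child.
            At 2: go right to 4.
              4 is a leaf — visit 4.
          At 26: go right to 9.
            9 is a leaf — visit 9.
      At 32: go right to 25.
        Visit 25.
        At 25: no left child.
        At 25: go right to 28.
          28 is a leaf — visit 28.
    At 10: no right child.
  At 27: go right to 15.
    Visit 15.
    At 15: no left child.
    At 15: go right to 24.
      24 is a leaf — visit 24.
At 31: no right child.
Full pre-order sequence: 31, 27, 10, 32, 16, 26, 2, 4, 9, 25, 28, 15, 24.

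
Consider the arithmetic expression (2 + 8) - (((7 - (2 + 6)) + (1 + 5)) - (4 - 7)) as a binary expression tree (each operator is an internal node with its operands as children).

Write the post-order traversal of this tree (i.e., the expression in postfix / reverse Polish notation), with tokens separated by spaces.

2 8 + 7 2 6 + - 1 5 + + 4 7 - - -

Post-order on an expression tree gives postfix notation: for each operator, emit left operand, right operand, then the operator.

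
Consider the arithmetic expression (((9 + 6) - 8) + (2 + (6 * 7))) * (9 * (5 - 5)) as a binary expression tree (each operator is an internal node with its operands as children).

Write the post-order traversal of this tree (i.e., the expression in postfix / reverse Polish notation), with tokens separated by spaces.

Post-order on an expression tree gives postfix notation: for each operator, emit left operand, right operand, then the operator.

9 6 + 8 - 2 6 7 * + + 9 5 5 - * *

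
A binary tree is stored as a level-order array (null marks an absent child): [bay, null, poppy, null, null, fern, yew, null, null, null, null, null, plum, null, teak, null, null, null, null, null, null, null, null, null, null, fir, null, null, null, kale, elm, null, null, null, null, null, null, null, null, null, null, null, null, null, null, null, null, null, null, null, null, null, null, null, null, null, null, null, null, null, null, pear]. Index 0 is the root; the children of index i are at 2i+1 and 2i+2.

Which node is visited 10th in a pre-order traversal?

pear

Pre-order visits the node, then its left subtree, then its right subtree.
Visit bay.
At bay: no left child.
At bay: go right to poppy.
  Visit poppy.
  At poppy: go left to fern.
    Visit fern.
    At fern: no left child.
    At fern: go right to plum.
      Visit plum.
      At plum: go left to fir.
        fir is a leaf — visit fir.
      At plum: no right child.
  At poppy: go right to yew.
    Visit yew.
    At yew: no left child.
    At yew: go right to teak.
      Visit teak.
      At teak: go left to kale.
        kale is a leaf — visit kale.
      At teak: go right to elm.
        Visit elm.
        At elm: go left to pear.
          pear is a leaf — visit pear.
        At elm: no right child.
Full pre-order sequence: bay, poppy, fern, plum, fir, yew, teak, kale, elm, pear.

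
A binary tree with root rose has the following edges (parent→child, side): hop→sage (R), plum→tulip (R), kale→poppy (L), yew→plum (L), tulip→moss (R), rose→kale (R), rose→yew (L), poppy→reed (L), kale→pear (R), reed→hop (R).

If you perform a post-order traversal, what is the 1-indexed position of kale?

Post-order visits the left subtree, then the right subtree, then the node.
At rose: go left to yew.
  At yew: go left to plum.
    At plum: no left child.
    At plum: go right to tulip.
      At tulip: no left child.
      At tulip: go right to moss.
        moss is a leaf — visit moss.
      Visit tulip.
    Visit plum.
  At yew: no right child.
  Visit yew.
At rose: go right to kale.
  At kale: go left to poppy.
    At poppy: go left to reed.
      At reed: no left child.
      At reed: go right to hop.
        At hop: no left child.
        At hop: go right to sage.
          sage is a leaf — visit sage.
        Visit hop.
      Visit reed.
    At poppy: no right child.
    Visit poppy.
  At kale: go right to pear.
    pear is a leaf — visit pear.
  Visit kale.
Visit rose.
Full post-order sequence: moss, tulip, plum, yew, sage, hop, reed, poppy, pear, kale, rose.

10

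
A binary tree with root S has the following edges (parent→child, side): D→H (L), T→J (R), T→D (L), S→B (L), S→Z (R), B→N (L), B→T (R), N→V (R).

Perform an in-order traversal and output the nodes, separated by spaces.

N V B H D T J S Z

In-order visits the left subtree, then the node, then the right subtree.
At S: go left to B.
  At B: go left to N.
    At N: no left child.
    Visit N.
    At N: go right to V.
      V is a leaf — visit V.
  Visit B.
  At B: go right to T.
    At T: go left to D.
      At D: go left to H.
        H is a leaf — visit H.
      Visit D.
      At D: no right child.
    Visit T.
    At T: go right to J.
      J is a leaf — visit J.
Visit S.
At S: go right to Z.
  Z is a leaf — visit Z.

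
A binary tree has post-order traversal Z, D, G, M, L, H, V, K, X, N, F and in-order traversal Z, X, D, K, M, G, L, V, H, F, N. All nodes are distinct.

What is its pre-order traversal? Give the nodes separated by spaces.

The last element of post-order is the root; it splits in-order into left and right subtrees.
Root F: left subtree has 9 nodes {Z, X, D, K, M, G, L, V, H}, right has 1 {N}.
  Root X: left subtree has 1 node {Z}, right has 7 {D, K, M, G, L, V, H}.
    Root K: left subtree has 1 node {D}, right has 5 {M, G, L, V, H}.
      Root V: left subtree has 3 nodes {M, G, L}, right has 1 {H}.
        Root L: left subtree has 2 nodes {M, G}, right has 0 { }.
          Root M: left subtree has 0 nodes { }, right has 1 {G}.

F X Z K D V L M G H N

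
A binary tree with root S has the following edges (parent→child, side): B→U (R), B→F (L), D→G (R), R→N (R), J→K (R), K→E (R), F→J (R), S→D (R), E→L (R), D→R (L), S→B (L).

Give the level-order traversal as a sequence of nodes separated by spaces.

Level-order visits nodes level by level from the root, left to right within each level.
Level 0: S
Level 1: B, D
Level 2: F, U, R, G
Level 3: J, N
Level 4: K
Level 5: E
Level 6: L

S B D F U R G J N K E L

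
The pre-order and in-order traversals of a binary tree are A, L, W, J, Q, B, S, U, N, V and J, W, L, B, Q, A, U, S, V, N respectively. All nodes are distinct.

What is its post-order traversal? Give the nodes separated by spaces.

The first element of pre-order is the root; it splits in-order into left and right subtrees.
Root A: left subtree has 5 nodes {J, W, L, B, Q}, right has 4 {U, S, V, N}.
  Root L: left subtree has 2 nodes {J, W}, right has 2 {B, Q}.
    Root W: left subtree has 1 node {J}, right has 0 { }.
    Root Q: left subtree has 1 node {B}, right has 0 { }.
  Root S: left subtree has 1 node {U}, right has 2 {V, N}.
    Root N: left subtree has 1 node {V}, right has 0 { }.

J W B Q L U V N S A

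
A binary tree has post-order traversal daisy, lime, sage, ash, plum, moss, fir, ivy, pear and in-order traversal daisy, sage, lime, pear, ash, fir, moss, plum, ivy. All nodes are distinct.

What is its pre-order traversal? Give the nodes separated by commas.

The last element of post-order is the root; it splits in-order into left and right subtrees.
Root pear: left subtree has 3 nodes {daisy, sage, lime}, right has 5 {ash, fir, moss, plum, ivy}.
  Root sage: left subtree has 1 node {daisy}, right has 1 {lime}.
  Root ivy: left subtree has 4 nodes {ash, fir, moss, plum}, right has 0 { }.
    Root fir: left subtree has 1 node {ash}, right has 2 {moss, plum}.
      Root moss: left subtree has 0 nodes { }, right has 1 {plum}.

pear, sage, daisy, lime, ivy, fir, ash, moss, plum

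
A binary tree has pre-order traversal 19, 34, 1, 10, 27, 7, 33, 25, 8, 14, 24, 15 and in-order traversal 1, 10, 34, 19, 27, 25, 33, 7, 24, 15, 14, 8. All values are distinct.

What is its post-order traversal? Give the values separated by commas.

10, 1, 34, 25, 33, 15, 24, 14, 8, 7, 27, 19

The first element of pre-order is the root; it splits in-order into left and right subtrees.
Root 19: left subtree has 3 nodes {1, 10, 34}, right has 8 {27, 25, 33, 7, 24, 15, 14, 8}.
  Root 34: left subtree has 2 nodes {1, 10}, right has 0 { }.
    Root 1: left subtree has 0 nodes { }, right has 1 {10}.
  Root 27: left subtree has 0 nodes { }, right has 7 {25, 33, 7, 24, 15, 14, 8}.
    Root 7: left subtree has 2 nodes {25, 33}, right has 4 {24, 15, 14, 8}.
      Root 33: left subtree has 1 node {25}, right has 0 { }.
      Root 8: left subtree has 3 nodes {24, 15, 14}, right has 0 { }.
        Root 14: left subtree has 2 nodes {24, 15}, right has 0 { }.
          Root 24: left subtree has 0 nodes { }, right has 1 {15}.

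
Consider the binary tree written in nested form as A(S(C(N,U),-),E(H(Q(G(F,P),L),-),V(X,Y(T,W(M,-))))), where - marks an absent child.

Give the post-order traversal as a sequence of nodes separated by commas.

Post-order visits the left subtree, then the right subtree, then the node.
At A: go left to S.
  At S: go left to C.
    At C: go left to N.
      N is a leaf — visit N.
    At C: go right to U.
      U is a leaf — visit U.
    Visit C.
  At S: no right child.
  Visit S.
At A: go right to E.
  At E: go left to H.
    At H: go left to Q.
      At Q: go left to G.
        At G: go left to F.
          F is a leaf — visit F.
        At G: go right to P.
          P is a leaf — visit P.
        Visit G.
      At Q: go right to L.
        L is a leaf — visit L.
      Visit Q.
    At H: no right child.
    Visit H.
  At E: go right to V.
    At V: go left to X.
      X is a leaf — visit X.
    At V: go right to Y.
      At Y: go left to T.
        T is a leaf — visit T.
      At Y: go right to W.
        At W: go left to M.
          M is a leaf — visit M.
        At W: no right child.
        Visit W.
      Visit Y.
    Visit V.
  Visit E.
Visit A.

N, U, C, S, F, P, G, L, Q, H, X, T, M, W, Y, V, E, A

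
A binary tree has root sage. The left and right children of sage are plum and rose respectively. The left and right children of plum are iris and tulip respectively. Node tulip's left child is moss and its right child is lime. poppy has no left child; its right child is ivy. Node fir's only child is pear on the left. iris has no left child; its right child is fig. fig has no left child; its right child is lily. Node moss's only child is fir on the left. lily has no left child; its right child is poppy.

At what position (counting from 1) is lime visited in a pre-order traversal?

Pre-order visits the node, then its left subtree, then its right subtree.
Visit sage.
At sage: go left to plum.
  Visit plum.
  At plum: go left to iris.
    Visit iris.
    At iris: no left child.
    At iris: go right to fig.
      Visit fig.
      At fig: no left child.
      At fig: go right to lily.
        Visit lily.
        At lily: no left child.
        At lily: go right to poppy.
          Visit poppy.
          At poppy: no left child.
          At poppy: go right to ivy.
            ivy is a leaf — visit ivy.
  At plum: go right to tulip.
    Visit tulip.
    At tulip: go left to moss.
      Visit moss.
      At moss: go left to fir.
        Visit fir.
        At fir: go left to pear.
          pear is a leaf — visit pear.
        At fir: no right child.
      At moss: no right child.
    At tulip: go right to lime.
      lime is a leaf — visit lime.
At sage: go right to rose.
  rose is a leaf — visit rose.
Full pre-order sequence: sage, plum, iris, fig, lily, poppy, ivy, tulip, moss, fir, pear, lime, rose.

12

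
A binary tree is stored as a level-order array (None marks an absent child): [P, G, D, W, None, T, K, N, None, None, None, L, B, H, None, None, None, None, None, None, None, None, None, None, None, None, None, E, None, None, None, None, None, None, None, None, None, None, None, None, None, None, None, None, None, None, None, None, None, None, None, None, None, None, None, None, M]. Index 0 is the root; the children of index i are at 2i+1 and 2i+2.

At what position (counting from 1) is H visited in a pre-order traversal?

10

Pre-order visits the node, then its left subtree, then its right subtree.
Visit P.
At P: go left to G.
  Visit G.
  At G: go left to W.
    Visit W.
    At W: go left to N.
      N is a leaf — visit N.
    At W: no right child.
  At G: no right child.
At P: go right to D.
  Visit D.
  At D: go left to T.
    Visit T.
    At T: go left to L.
      L is a leaf — visit L.
    At T: go right to B.
      B is a leaf — visit B.
  At D: go right to K.
    Visit K.
    At K: go left to H.
      Visit H.
      At H: go left to E.
        Visit E.
        At E: no left child.
        At E: go right to M.
          M is a leaf — visit M.
      At H: no right child.
    At K: no right child.
Full pre-order sequence: P, G, W, N, D, T, L, B, K, H, E, M.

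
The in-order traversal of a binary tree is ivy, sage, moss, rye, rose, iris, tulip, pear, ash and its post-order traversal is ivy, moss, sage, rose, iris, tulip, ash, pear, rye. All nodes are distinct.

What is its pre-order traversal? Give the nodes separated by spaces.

The last element of post-order is the root; it splits in-order into left and right subtrees.
Root rye: left subtree has 3 nodes {ivy, sage, moss}, right has 5 {rose, iris, tulip, pear, ash}.
  Root sage: left subtree has 1 node {ivy}, right has 1 {moss}.
  Root pear: left subtree has 3 nodes {rose, iris, tulip}, right has 1 {ash}.
    Root tulip: left subtree has 2 nodes {rose, iris}, right has 0 { }.
      Root iris: left subtree has 1 node {rose}, right has 0 { }.

rye sage ivy moss pear tulip iris rose ash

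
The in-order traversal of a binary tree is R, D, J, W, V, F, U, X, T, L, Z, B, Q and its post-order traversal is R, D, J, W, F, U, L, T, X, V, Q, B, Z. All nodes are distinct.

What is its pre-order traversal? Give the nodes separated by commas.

The last element of post-order is the root; it splits in-order into left and right subtrees.
Root Z: left subtree has 10 nodes {R, D, J, W, V, F, U, X, T, L}, right has 2 {B, Q}.
  Root V: left subtree has 4 nodes {R, D, J, W}, right has 5 {F, U, X, T, L}.
    Root W: left subtree has 3 nodes {R, D, J}, right has 0 { }.
      Root J: left subtree has 2 nodes {R, D}, right has 0 { }.
        Root D: left subtree has 1 node {R}, right has 0 { }.
    Root X: left subtree has 2 nodes {F, U}, right has 2 {T, L}.
      Root U: left subtree has 1 node {F}, right has 0 { }.
      Root T: left subtree has 0 nodes { }, right has 1 {L}.
  Root B: left subtree has 0 nodes { }, right has 1 {Q}.

Z, V, W, J, D, R, X, U, F, T, L, B, Q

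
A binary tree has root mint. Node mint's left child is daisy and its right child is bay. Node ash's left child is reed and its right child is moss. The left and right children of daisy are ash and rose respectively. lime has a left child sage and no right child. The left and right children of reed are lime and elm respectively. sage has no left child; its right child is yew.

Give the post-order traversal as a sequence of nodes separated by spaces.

yew sage lime elm reed moss ash rose daisy bay mint

Post-order visits the left subtree, then the right subtree, then the node.
At mint: go left to daisy.
  At daisy: go left to ash.
    At ash: go left to reed.
      At reed: go left to lime.
        At lime: go left to sage.
          At sage: no left child.
          At sage: go right to yew.
            yew is a leaf — visit yew.
          Visit sage.
        At lime: no right child.
        Visit lime.
      At reed: go right to elm.
        elm is a leaf — visit elm.
      Visit reed.
    At ash: go right to moss.
      moss is a leaf — visit moss.
    Visit ash.
  At daisy: go right to rose.
    rose is a leaf — visit rose.
  Visit daisy.
At mint: go right to bay.
  bay is a leaf — visit bay.
Visit mint.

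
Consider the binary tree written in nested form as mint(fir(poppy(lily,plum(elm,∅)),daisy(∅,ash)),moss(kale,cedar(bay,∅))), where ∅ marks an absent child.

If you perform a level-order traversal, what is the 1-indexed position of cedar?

Level-order visits nodes level by level from the root, left to right within each level.
Level 0: mint
Level 1: fir, moss
Level 2: poppy, daisy, kale, cedar
Level 3: lily, plum, ash, bay
Level 4: elm
Full level-order sequence: mint, fir, moss, poppy, daisy, kale, cedar, lily, plum, ash, bay, elm.

7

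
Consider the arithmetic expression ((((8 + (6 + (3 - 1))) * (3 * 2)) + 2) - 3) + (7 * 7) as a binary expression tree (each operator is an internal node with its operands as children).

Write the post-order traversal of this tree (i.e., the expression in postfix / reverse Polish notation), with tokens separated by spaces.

Post-order on an expression tree gives postfix notation: for each operator, emit left operand, right operand, then the operator.

8 6 3 1 - + + 3 2 * * 2 + 3 - 7 7 * +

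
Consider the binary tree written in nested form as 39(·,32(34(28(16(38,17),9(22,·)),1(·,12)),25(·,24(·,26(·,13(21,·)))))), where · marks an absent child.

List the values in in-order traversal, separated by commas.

In-order visits the left subtree, then the node, then the right subtree.
At 39: no left child.
Visit 39.
At 39: go right to 32.
  At 32: go left to 34.
    At 34: go left to 28.
      At 28: go left to 16.
        At 16: go left to 38.
          38 is a leaf — visit 38.
        Visit 16.
        At 16: go right to 17.
          17 is a leaf — visit 17.
      Visit 28.
      At 28: go right to 9.
        At 9: go left to 22.
          22 is a leaf — visit 22.
        Visit 9.
        At 9: no right child.
    Visit 34.
    At 34: go right to 1.
      At 1: no left child.
      Visit 1.
      At 1: go right to 12.
        12 is a leaf — visit 12.
  Visit 32.
  At 32: go right to 25.
    At 25: no left child.
    Visit 25.
    At 25: go right to 24.
      At 24: no left child.
      Visit 24.
      At 24: go right to 26.
        At 26: no left child.
        Visit 26.
        At 26: go right to 13.
          At 13: go left to 21.
            21 is a leaf — visit 21.
          Visit 13.
          At 13: no right child.

39, 38, 16, 17, 28, 22, 9, 34, 1, 12, 32, 25, 24, 26, 21, 13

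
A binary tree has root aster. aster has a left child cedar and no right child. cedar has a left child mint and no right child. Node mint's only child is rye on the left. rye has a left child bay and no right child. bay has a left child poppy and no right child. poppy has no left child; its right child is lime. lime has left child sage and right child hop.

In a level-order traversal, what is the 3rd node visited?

Level-order visits nodes level by level from the root, left to right within each level.
Level 0: aster
Level 1: cedar
Level 2: mint
Level 3: rye
Level 4: bay
Level 5: poppy
Level 6: lime
Level 7: sage, hop
Full level-order sequence: aster, cedar, mint, rye, bay, poppy, lime, sage, hop.

mint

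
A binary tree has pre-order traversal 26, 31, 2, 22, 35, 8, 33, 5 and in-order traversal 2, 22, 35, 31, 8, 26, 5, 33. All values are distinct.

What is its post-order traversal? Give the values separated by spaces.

35 22 2 8 31 5 33 26

The first element of pre-order is the root; it splits in-order into left and right subtrees.
Root 26: left subtree has 5 nodes {2, 22, 35, 31, 8}, right has 2 {5, 33}.
  Root 31: left subtree has 3 nodes {2, 22, 35}, right has 1 {8}.
    Root 2: left subtree has 0 nodes { }, right has 2 {22, 35}.
      Root 22: left subtree has 0 nodes { }, right has 1 {35}.
  Root 33: left subtree has 1 node {5}, right has 0 { }.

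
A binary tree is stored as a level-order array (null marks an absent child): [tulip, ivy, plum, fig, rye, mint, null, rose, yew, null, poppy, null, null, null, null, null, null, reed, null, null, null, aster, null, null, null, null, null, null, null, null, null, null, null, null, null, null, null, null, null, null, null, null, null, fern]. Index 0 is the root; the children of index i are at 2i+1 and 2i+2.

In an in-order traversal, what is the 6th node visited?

rye

In-order visits the left subtree, then the node, then the right subtree.
At tulip: go left to ivy.
  At ivy: go left to fig.
    At fig: go left to rose.
      rose is a leaf — visit rose.
    Visit fig.
    At fig: go right to yew.
      At yew: go left to reed.
        reed is a leaf — visit reed.
      Visit yew.
      At yew: no right child.
  Visit ivy.
  At ivy: go right to rye.
    At rye: no left child.
    Visit rye.
    At rye: go right to poppy.
      At poppy: go left to aster.
        At aster: go left to fern.
          fern is a leaf — visit fern.
        Visit aster.
        At aster: no right child.
      Visit poppy.
      At poppy: no right child.
Visit tulip.
At tulip: go right to plum.
  At plum: go left to mint.
    mint is a leaf — visit mint.
  Visit plum.
  At plum: no right child.
Full in-order sequence: rose, fig, reed, yew, ivy, rye, fern, aster, poppy, tulip, mint, plum.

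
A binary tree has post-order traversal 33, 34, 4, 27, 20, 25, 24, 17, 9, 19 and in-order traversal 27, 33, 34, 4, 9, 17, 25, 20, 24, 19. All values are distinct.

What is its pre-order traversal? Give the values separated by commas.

The last element of post-order is the root; it splits in-order into left and right subtrees.
Root 19: left subtree has 9 nodes {27, 33, 34, 4, 9, 17, 25, 20, 24}, right has 0 { }.
  Root 9: left subtree has 4 nodes {27, 33, 34, 4}, right has 4 {17, 25, 20, 24}.
    Root 27: left subtree has 0 nodes { }, right has 3 {33, 34, 4}.
      Root 4: left subtree has 2 nodes {33, 34}, right has 0 { }.
        Root 34: left subtree has 1 node {33}, right has 0 { }.
    Root 17: left subtree has 0 nodes { }, right has 3 {25, 20, 24}.
      Root 24: left subtree has 2 nodes {25, 20}, right has 0 { }.
        Root 25: left subtree has 0 nodes { }, right has 1 {20}.

19, 9, 27, 4, 34, 33, 17, 24, 25, 20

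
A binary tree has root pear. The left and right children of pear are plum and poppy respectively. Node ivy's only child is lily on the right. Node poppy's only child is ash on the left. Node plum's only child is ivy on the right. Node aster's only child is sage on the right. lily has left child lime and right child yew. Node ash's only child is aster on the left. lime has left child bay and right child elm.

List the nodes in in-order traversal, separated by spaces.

plum ivy bay lime elm lily yew pear aster sage ash poppy

In-order visits the left subtree, then the node, then the right subtree.
At pear: go left to plum.
  At plum: no left child.
  Visit plum.
  At plum: go right to ivy.
    At ivy: no left child.
    Visit ivy.
    At ivy: go right to lily.
      At lily: go left to lime.
        At lime: go left to bay.
          bay is a leaf — visit bay.
        Visit lime.
        At lime: go right to elm.
          elm is a leaf — visit elm.
      Visit lily.
      At lily: go right to yew.
        yew is a leaf — visit yew.
Visit pear.
At pear: go right to poppy.
  At poppy: go left to ash.
    At ash: go left to aster.
      At aster: no left child.
      Visit aster.
      At aster: go right to sage.
        sage is a leaf — visit sage.
    Visit ash.
    At ash: no right child.
  Visit poppy.
  At poppy: no right child.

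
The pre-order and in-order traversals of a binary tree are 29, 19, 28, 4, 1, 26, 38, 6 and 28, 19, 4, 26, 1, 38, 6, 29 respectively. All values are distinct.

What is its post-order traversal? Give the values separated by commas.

The first element of pre-order is the root; it splits in-order into left and right subtrees.
Root 29: left subtree has 7 nodes {28, 19, 4, 26, 1, 38, 6}, right has 0 { }.
  Root 19: left subtree has 1 node {28}, right has 5 {4, 26, 1, 38, 6}.
    Root 4: left subtree has 0 nodes { }, right has 4 {26, 1, 38, 6}.
      Root 1: left subtree has 1 node {26}, right has 2 {38, 6}.
        Root 38: left subtree has 0 nodes { }, right has 1 {6}.

28, 26, 6, 38, 1, 4, 19, 29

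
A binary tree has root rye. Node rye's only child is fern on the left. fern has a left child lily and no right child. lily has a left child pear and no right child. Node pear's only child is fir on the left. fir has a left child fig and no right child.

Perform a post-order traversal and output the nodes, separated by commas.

Post-order visits the left subtree, then the right subtree, then the node.
At rye: go left to fern.
  At fern: go left to lily.
    At lily: go left to pear.
      At pear: go left to fir.
        At fir: go left to fig.
          fig is a leaf — visit fig.
        At fir: no right child.
        Visit fir.
      At pear: no right child.
      Visit pear.
    At lily: no right child.
    Visit lily.
  At fern: no right child.
  Visit fern.
At rye: no right child.
Visit rye.

fig, fir, pear, lily, fern, rye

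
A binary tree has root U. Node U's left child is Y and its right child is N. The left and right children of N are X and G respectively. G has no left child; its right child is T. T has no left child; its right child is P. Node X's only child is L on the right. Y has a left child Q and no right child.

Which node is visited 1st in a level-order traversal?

Level-order visits nodes level by level from the root, left to right within each level.
Level 0: U
Level 1: Y, N
Level 2: Q, X, G
Level 3: L, T
Level 4: P
Full level-order sequence: U, Y, N, Q, X, G, L, T, P.

U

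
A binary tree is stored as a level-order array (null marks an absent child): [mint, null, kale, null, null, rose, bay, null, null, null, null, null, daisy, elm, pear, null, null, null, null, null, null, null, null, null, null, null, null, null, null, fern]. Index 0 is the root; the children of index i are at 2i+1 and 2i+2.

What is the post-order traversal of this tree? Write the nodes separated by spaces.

daisy rose elm fern pear bay kale mint

Post-order visits the left subtree, then the right subtree, then the node.
At mint: no left child.
At mint: go right to kale.
  At kale: go left to rose.
    At rose: no left child.
    At rose: go right to daisy.
      daisy is a leaf — visit daisy.
    Visit rose.
  At kale: go right to bay.
    At bay: go left to elm.
      elm is a leaf — visit elm.
    At bay: go right to pear.
      At pear: go left to fern.
        fern is a leaf — visit fern.
      At pear: no right child.
      Visit pear.
    Visit bay.
  Visit kale.
Visit mint.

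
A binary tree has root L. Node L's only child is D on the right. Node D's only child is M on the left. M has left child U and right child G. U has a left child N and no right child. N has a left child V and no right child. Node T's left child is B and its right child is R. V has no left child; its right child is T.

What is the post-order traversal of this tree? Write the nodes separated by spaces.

Post-order visits the left subtree, then the right subtree, then the node.
At L: no left child.
At L: go right to D.
  At D: go left to M.
    At M: go left to U.
      At U: go left to N.
        At N: go left to V.
          At V: no left child.
          At V: go right to T.
            At T: go left to B.
              B is a leaf — visit B.
            At T: go right to R.
              R is a leaf — visit R.
            Visit T.
          Visit V.
        At N: no right child.
        Visit N.
      At U: no right child.
      Visit U.
    At M: go right to G.
      G is a leaf — visit G.
    Visit M.
  At D: no right child.
  Visit D.
Visit L.

B R T V N U G M D L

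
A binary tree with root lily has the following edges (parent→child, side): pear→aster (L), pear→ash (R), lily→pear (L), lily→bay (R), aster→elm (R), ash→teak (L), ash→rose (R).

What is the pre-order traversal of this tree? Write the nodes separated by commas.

Pre-order visits the node, then its left subtree, then its right subtree.
Visit lily.
At lily: go left to pear.
  Visit pear.
  At pear: go left to aster.
    Visit aster.
    At aster: no left child.
    At aster: go right to elm.
      elm is a leaf — visit elm.
  At pear: go right to ash.
    Visit ash.
    At ash: go left to teak.
      teak is a leaf — visit teak.
    At ash: go right to rose.
      rose is a leaf — visit rose.
At lily: go right to bay.
  bay is a leaf — visit bay.

lily, pear, aster, elm, ash, teak, rose, bay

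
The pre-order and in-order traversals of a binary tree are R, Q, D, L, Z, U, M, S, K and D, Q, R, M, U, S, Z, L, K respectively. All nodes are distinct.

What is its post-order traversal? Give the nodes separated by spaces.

D Q M S U Z K L R

The first element of pre-order is the root; it splits in-order into left and right subtrees.
Root R: left subtree has 2 nodes {D, Q}, right has 6 {M, U, S, Z, L, K}.
  Root Q: left subtree has 1 node {D}, right has 0 { }.
  Root L: left subtree has 4 nodes {M, U, S, Z}, right has 1 {K}.
    Root Z: left subtree has 3 nodes {M, U, S}, right has 0 { }.
      Root U: left subtree has 1 node {M}, right has 1 {S}.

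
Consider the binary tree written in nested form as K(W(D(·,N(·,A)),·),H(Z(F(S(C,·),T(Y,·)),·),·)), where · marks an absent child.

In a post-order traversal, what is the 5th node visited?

C

Post-order visits the left subtree, then the right subtree, then the node.
At K: go left to W.
  At W: go left to D.
    At D: no left child.
    At D: go right to N.
      At N: no left child.
      At N: go right to A.
        A is a leaf — visit A.
      Visit N.
    Visit D.
  At W: no right child.
  Visit W.
At K: go right to H.
  At H: go left to Z.
    At Z: go left to F.
      At F: go left to S.
        At S: go left to C.
          C is a leaf — visit C.
        At S: no right child.
        Visit S.
      At F: go right to T.
        At T: go left to Y.
          Y is a leaf — visit Y.
        At T: no right child.
        Visit T.
      Visit F.
    At Z: no right child.
    Visit Z.
  At H: no right child.
  Visit H.
Visit K.
Full post-order sequence: A, N, D, W, C, S, Y, T, F, Z, H, K.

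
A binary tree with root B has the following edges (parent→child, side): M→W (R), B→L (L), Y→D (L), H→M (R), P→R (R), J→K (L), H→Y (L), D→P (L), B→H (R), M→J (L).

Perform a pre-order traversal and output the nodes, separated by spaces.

Pre-order visits the node, then its left subtree, then its right subtree.
Visit B.
At B: go left to L.
  L is a leaf — visit L.
At B: go right to H.
  Visit H.
  At H: go left to Y.
    Visit Y.
    At Y: go left to D.
      Visit D.
      At D: go left to P.
        Visit P.
        At P: no left child.
        At P: go right to R.
          R is a leaf — visit R.
      At D: no right child.
    At Y: no right child.
  At H: go right to M.
    Visit M.
    At M: go left to J.
      Visit J.
      At J: go left to K.
        K is a leaf — visit K.
      At J: no right child.
    At M: go right to W.
      W is a leaf — visit W.

B L H Y D P R M J K W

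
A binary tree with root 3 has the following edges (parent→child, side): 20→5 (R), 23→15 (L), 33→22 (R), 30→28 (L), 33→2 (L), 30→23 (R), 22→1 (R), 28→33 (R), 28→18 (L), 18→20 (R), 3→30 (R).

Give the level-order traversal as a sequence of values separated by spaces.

Level-order visits nodes level by level from the root, left to right within each level.
Level 0: 3
Level 1: 30
Level 2: 28, 23
Level 3: 18, 33, 15
Level 4: 20, 2, 22
Level 5: 5, 1

3 30 28 23 18 33 15 20 2 22 5 1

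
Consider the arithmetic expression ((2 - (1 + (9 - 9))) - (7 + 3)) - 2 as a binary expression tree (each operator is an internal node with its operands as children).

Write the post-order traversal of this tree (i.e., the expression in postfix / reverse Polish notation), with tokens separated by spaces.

2 1 9 9 - + - 7 3 + - 2 -

Post-order on an expression tree gives postfix notation: for each operator, emit left operand, right operand, then the operator.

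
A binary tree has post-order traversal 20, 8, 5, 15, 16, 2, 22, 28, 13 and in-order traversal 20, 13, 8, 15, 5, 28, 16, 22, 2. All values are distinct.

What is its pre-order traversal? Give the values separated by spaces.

13 20 28 15 8 5 22 16 2

The last element of post-order is the root; it splits in-order into left and right subtrees.
Root 13: left subtree has 1 node {20}, right has 7 {8, 15, 5, 28, 16, 22, 2}.
  Root 28: left subtree has 3 nodes {8, 15, 5}, right has 3 {16, 22, 2}.
    Root 15: left subtree has 1 node {8}, right has 1 {5}.
    Root 22: left subtree has 1 node {16}, right has 1 {2}.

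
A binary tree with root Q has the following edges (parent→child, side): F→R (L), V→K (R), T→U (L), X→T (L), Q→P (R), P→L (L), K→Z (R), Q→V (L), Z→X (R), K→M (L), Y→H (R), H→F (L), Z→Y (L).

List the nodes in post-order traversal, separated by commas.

Post-order visits the left subtree, then the right subtree, then the node.
At Q: go left to V.
  At V: no left child.
  At V: go right to K.
    At K: go left to M.
      M is a leaf — visit M.
    At K: go right to Z.
      At Z: go left to Y.
        At Y: no left child.
        At Y: go right to H.
          At H: go left to F.
            At F: go left to R.
              R is a leaf — visit R.
            At F: no right child.
            Visit F.
          At H: no right child.
          Visit H.
        Visit Y.
      At Z: go right to X.
        At X: go left to T.
          At T: go left to U.
            U is a leaf — visit U.
          At T: no right child.
          Visit T.
        At X: no right child.
        Visit X.
      Visit Z.
    Visit K.
  Visit V.
At Q: go right to P.
  At P: go left to L.
    L is a leaf — visit L.
  At P: no right child.
  Visit P.
Visit Q.

M, R, F, H, Y, U, T, X, Z, K, V, L, P, Q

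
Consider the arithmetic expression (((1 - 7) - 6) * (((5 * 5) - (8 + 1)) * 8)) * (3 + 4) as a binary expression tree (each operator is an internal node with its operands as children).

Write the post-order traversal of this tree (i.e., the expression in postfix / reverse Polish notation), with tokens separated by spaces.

1 7 - 6 - 5 5 * 8 1 + - 8 * * 3 4 + *

Post-order on an expression tree gives postfix notation: for each operator, emit left operand, right operand, then the operator.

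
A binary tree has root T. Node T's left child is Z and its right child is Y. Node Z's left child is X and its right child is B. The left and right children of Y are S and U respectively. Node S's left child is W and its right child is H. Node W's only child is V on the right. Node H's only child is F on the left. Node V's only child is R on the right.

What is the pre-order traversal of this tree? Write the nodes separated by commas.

T, Z, X, B, Y, S, W, V, R, H, F, U

Pre-order visits the node, then its left subtree, then its right subtree.
Visit T.
At T: go left to Z.
  Visit Z.
  At Z: go left to X.
    X is a leaf — visit X.
  At Z: go right to B.
    B is a leaf — visit B.
At T: go right to Y.
  Visit Y.
  At Y: go left to S.
    Visit S.
    At S: go left to W.
      Visit W.
      At W: no left child.
      At W: go right to V.
        Visit V.
        At V: no left child.
        At V: go right to R.
          R is a leaf — visit R.
    At S: go right to H.
      Visit H.
      At H: go left to F.
        F is a leaf — visit F.
      At H: no right child.
  At Y: go right to U.
    U is a leaf — visit U.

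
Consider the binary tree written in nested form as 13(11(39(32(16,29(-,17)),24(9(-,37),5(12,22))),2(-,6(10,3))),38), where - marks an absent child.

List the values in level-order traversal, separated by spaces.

13 11 38 39 2 32 24 6 16 29 9 5 10 3 17 37 12 22

Level-order visits nodes level by level from the root, left to right within each level.
Level 0: 13
Level 1: 11, 38
Level 2: 39, 2
Level 3: 32, 24, 6
Level 4: 16, 29, 9, 5, 10, 3
Level 5: 17, 37, 12, 22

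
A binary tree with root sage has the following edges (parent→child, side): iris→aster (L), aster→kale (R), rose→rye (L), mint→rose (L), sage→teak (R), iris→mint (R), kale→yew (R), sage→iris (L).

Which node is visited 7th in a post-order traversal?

Post-order visits the left subtree, then the right subtree, then the node.
At sage: go left to iris.
  At iris: go left to aster.
    At aster: no left child.
    At aster: go right to kale.
      At kale: no left child.
      At kale: go right to yew.
        yew is a leaf — visit yew.
      Visit kale.
    Visit aster.
  At iris: go right to mint.
    At mint: go left to rose.
      At rose: go left to rye.
        rye is a leaf — visit rye.
      At rose: no right child.
      Visit rose.
    At mint: no right child.
    Visit mint.
  Visit iris.
At sage: go right to teak.
  teak is a leaf — visit teak.
Visit sage.
Full post-order sequence: yew, kale, aster, rye, rose, mint, iris, teak, sage.

iris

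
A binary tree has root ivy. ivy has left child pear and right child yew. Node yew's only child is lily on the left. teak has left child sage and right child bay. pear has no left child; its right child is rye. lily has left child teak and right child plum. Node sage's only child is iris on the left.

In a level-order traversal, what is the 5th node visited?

Level-order visits nodes level by level from the root, left to right within each level.
Level 0: ivy
Level 1: pear, yew
Level 2: rye, lily
Level 3: teak, plum
Level 4: sage, bay
Level 5: iris
Full level-order sequence: ivy, pear, yew, rye, lily, teak, plum, sage, bay, iris.

lily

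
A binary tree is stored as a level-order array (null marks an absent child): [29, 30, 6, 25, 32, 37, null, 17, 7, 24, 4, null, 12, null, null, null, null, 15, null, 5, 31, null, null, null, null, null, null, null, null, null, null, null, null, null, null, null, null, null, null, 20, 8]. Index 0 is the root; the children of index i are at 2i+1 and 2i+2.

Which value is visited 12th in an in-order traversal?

In-order visits the left subtree, then the node, then the right subtree.
At 29: go left to 30.
  At 30: go left to 25.
    At 25: go left to 17.
      17 is a leaf — visit 17.
    Visit 25.
    At 25: go right to 7.
      At 7: go left to 15.
        15 is a leaf — visit 15.
      Visit 7.
      At 7: no right child.
  Visit 30.
  At 30: go right to 32.
    At 32: go left to 24.
      At 24: go left to 5.
        At 5: go left to 20.
          20 is a leaf — visit 20.
        Visit 5.
        At 5: go right to 8.
          8 is a leaf — visit 8.
      Visit 24.
      At 24: go right to 31.
        31 is a leaf — visit 31.
    Visit 32.
    At 32: go right to 4.
      4 is a leaf — visit 4.
Visit 29.
At 29: go right to 6.
  At 6: go left to 37.
    At 37: no left child.
    Visit 37.
    At 37: go right to 12.
      12 is a leaf — visit 12.
  Visit 6.
  At 6: no right child.
Full in-order sequence: 17, 25, 15, 7, 30, 20, 5, 8, 24, 31, 32, 4, 29, 37, 12, 6.

4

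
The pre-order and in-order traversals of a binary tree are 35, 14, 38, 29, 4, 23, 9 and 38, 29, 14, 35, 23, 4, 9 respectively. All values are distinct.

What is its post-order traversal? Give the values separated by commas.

The first element of pre-order is the root; it splits in-order into left and right subtrees.
Root 35: left subtree has 3 nodes {38, 29, 14}, right has 3 {23, 4, 9}.
  Root 14: left subtree has 2 nodes {38, 29}, right has 0 { }.
    Root 38: left subtree has 0 nodes { }, right has 1 {29}.
  Root 4: left subtree has 1 node {23}, right has 1 {9}.

29, 38, 14, 23, 9, 4, 35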